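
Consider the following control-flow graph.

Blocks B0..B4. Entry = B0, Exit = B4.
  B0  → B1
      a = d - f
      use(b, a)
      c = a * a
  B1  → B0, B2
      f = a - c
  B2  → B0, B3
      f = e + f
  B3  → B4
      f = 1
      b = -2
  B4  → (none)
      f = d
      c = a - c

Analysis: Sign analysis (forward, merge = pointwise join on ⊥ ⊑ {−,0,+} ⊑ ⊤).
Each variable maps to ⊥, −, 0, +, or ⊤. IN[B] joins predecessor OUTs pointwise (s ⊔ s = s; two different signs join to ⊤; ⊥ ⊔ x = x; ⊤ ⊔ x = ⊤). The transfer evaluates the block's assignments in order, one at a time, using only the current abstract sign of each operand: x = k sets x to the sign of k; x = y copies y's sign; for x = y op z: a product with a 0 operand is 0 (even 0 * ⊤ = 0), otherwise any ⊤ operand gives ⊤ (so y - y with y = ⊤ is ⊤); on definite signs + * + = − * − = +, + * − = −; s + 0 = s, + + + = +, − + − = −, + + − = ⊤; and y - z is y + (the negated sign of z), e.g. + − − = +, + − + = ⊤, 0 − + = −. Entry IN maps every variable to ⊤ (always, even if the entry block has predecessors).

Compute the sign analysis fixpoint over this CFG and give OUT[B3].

Converged values:
  B0:   IN=(all ⊤)   OUT=(all ⊤)
  B1:   IN=(all ⊤)   OUT=(all ⊤)
  B2:   IN=(all ⊤)   OUT=(all ⊤)
  B3:   IN=(all ⊤)   OUT={b:-, f:+; rest ⊤}
  B4:   IN={b:-, f:+; rest ⊤}   OUT={b:-; rest ⊤}

Merge at B3: IN[B3] = OUT[B2] = {a: ⊤, b: ⊤, c: ⊤, d: ⊤, e: ⊤, f: ⊤}
Applying B3's transfer function to that IN value gives OUT[B3] (row B3 above).

Answer: {a: ⊤, b: -, c: ⊤, d: ⊤, e: ⊤, f: +}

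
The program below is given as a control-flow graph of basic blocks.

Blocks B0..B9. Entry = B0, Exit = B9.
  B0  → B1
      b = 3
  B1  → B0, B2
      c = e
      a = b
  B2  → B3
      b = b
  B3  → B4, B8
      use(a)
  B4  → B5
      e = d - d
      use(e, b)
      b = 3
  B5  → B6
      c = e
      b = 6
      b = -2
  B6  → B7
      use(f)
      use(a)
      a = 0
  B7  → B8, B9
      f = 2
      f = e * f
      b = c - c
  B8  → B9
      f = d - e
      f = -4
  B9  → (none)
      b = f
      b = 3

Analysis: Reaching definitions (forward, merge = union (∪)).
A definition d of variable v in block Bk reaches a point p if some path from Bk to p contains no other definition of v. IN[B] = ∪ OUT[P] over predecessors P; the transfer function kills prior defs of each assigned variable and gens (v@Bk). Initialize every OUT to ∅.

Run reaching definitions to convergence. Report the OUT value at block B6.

Answer: {a@B6, b@B5, c@B5, e@B4}

Derivation:
Converged values:
  B0:  IN={a@B1, b@B0, c@B1}  OUT={a@B1, b@B0, c@B1}
  B1:  IN={a@B1, b@B0, c@B1}  OUT={a@B1, b@B0, c@B1}
  B2:  IN={a@B1, b@B0, c@B1}  OUT={a@B1, b@B2, c@B1}
  B3:  IN={a@B1, b@B2, c@B1}  OUT={a@B1, b@B2, c@B1}
  B4:  IN={a@B1, b@B2, c@B1}  OUT={a@B1, b@B4, c@B1, e@B4}
  B5:  IN={a@B1, b@B4, c@B1, e@B4}  OUT={a@B1, b@B5, c@B5, e@B4}
  B6:  IN={a@B1, b@B5, c@B5, e@B4}  OUT={a@B6, b@B5, c@B5, e@B4}
  B7:  IN={a@B6, b@B5, c@B5, e@B4}  OUT={a@B6, b@B7, c@B5, e@B4, f@B7}
  B8:  IN={a@B1, a@B6, b@B2, b@B7, c@B1, c@B5, e@B4, f@B7}  OUT={a@B1, a@B6, b@B2, b@B7, c@B1, c@B5, e@B4, f@B8}
  B9:  IN={a@B1, a@B6, b@B2, b@B7, c@B1, c@B5, e@B4, f@B7, f@B8}  OUT={a@B1, a@B6, b@B9, c@B1, c@B5, e@B4, f@B7, f@B8}

Merge at B6: IN[B6] = OUT[B5] = {a@B1, b@B5, c@B5, e@B4}
Applying B6's transfer function to that IN value gives OUT[B6] (row B6 above).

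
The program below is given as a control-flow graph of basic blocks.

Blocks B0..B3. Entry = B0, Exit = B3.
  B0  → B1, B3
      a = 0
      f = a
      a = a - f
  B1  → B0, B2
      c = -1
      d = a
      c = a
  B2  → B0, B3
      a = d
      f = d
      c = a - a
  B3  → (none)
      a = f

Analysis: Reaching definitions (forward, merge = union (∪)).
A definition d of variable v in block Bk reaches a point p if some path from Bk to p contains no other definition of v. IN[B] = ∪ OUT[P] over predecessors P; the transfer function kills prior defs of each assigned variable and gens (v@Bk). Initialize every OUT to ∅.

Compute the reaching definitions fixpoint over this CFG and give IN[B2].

Converged values:
  B0:   IN={a@B0, a@B2, c@B1, c@B2, d@B1, f@B0, f@B2}   OUT={a@B0, c@B1, c@B2, d@B1, f@B0}
  B1:   IN={a@B0, c@B1, c@B2, d@B1, f@B0}   OUT={a@B0, c@B1, d@B1, f@B0}
  B2:   IN={a@B0, c@B1, d@B1, f@B0}   OUT={a@B2, c@B2, d@B1, f@B2}
  B3:   IN={a@B0, a@B2, c@B1, c@B2, d@B1, f@B0, f@B2}   OUT={a@B3, c@B1, c@B2, d@B1, f@B0, f@B2}

Merge at B2: IN[B2] = OUT[B1] = {a@B0, c@B1, d@B1, f@B0}

Answer: {a@B0, c@B1, d@B1, f@B0}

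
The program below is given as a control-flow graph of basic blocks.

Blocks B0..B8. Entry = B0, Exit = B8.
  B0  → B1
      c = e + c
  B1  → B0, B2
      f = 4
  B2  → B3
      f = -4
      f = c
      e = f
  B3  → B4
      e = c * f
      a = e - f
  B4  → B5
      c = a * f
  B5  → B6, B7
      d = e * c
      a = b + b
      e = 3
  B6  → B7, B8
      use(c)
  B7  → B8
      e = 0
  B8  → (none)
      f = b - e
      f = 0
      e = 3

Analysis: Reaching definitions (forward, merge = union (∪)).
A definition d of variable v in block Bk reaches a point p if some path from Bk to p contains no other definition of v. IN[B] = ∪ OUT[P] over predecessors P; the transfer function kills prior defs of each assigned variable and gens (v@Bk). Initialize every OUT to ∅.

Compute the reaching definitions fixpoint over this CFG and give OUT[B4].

Answer: {a@B3, c@B4, e@B3, f@B2}

Derivation:
Fixpoint table:
  B0:  IN={c@B0, f@B1}  OUT={c@B0, f@B1}
  B1:  IN={c@B0, f@B1}  OUT={c@B0, f@B1}
  B2:  IN={c@B0, f@B1}  OUT={c@B0, e@B2, f@B2}
  B3:  IN={c@B0, e@B2, f@B2}  OUT={a@B3, c@B0, e@B3, f@B2}
  B4:  IN={a@B3, c@B0, e@B3, f@B2}  OUT={a@B3, c@B4, e@B3, f@B2}
  B5:  IN={a@B3, c@B4, e@B3, f@B2}  OUT={a@B5, c@B4, d@B5, e@B5, f@B2}
  B6:  IN={a@B5, c@B4, d@B5, e@B5, f@B2}  OUT={a@B5, c@B4, d@B5, e@B5, f@B2}
  B7:  IN={a@B5, c@B4, d@B5, e@B5, f@B2}  OUT={a@B5, c@B4, d@B5, e@B7, f@B2}
  B8:  IN={a@B5, c@B4, d@B5, e@B5, e@B7, f@B2}  OUT={a@B5, c@B4, d@B5, e@B8, f@B8}

Merge at B4: IN[B4] = OUT[B3] = {a@B3, c@B0, e@B3, f@B2}
Applying B4's transfer function to that IN value gives OUT[B4] (row B4 above).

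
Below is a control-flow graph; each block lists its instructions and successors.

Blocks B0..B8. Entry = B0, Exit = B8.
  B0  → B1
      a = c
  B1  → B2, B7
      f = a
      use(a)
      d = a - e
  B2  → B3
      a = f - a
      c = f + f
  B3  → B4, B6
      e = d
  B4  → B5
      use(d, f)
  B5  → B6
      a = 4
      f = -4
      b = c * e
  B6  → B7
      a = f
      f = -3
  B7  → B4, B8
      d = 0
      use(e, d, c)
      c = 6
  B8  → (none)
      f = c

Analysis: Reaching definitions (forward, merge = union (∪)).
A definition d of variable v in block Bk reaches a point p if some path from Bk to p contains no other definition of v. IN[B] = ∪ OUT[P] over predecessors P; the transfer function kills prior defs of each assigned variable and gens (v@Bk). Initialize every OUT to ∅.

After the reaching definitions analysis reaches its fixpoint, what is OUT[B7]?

Answer: {a@B0, a@B6, b@B5, c@B7, d@B7, e@B3, f@B1, f@B6}

Working:
Per-block solution:
  B0:  IN={}  OUT={a@B0}
  B1:  IN={a@B0}  OUT={a@B0, d@B1, f@B1}
  B2:  IN={a@B0, d@B1, f@B1}  OUT={a@B2, c@B2, d@B1, f@B1}
  B3:  IN={a@B2, c@B2, d@B1, f@B1}  OUT={a@B2, c@B2, d@B1, e@B3, f@B1}
  B4:  IN={a@B0, a@B2, a@B6, b@B5, c@B2, c@B7, d@B1, d@B7, e@B3, f@B1, f@B6}  OUT={a@B0, a@B2, a@B6, b@B5, c@B2, c@B7, d@B1, d@B7, e@B3, f@B1, f@B6}
  B5:  IN={a@B0, a@B2, a@B6, b@B5, c@B2, c@B7, d@B1, d@B7, e@B3, f@B1, f@B6}  OUT={a@B5, b@B5, c@B2, c@B7, d@B1, d@B7, e@B3, f@B5}
  B6:  IN={a@B2, a@B5, b@B5, c@B2, c@B7, d@B1, d@B7, e@B3, f@B1, f@B5}  OUT={a@B6, b@B5, c@B2, c@B7, d@B1, d@B7, e@B3, f@B6}
  B7:  IN={a@B0, a@B6, b@B5, c@B2, c@B7, d@B1, d@B7, e@B3, f@B1, f@B6}  OUT={a@B0, a@B6, b@B5, c@B7, d@B7, e@B3, f@B1, f@B6}
  B8:  IN={a@B0, a@B6, b@B5, c@B7, d@B7, e@B3, f@B1, f@B6}  OUT={a@B0, a@B6, b@B5, c@B7, d@B7, e@B3, f@B8}

Merge at B7: IN[B7] = OUT[B1] ⊔ OUT[B6] = {a@B0, a@B6, b@B5, c@B2, c@B7, d@B1, d@B7, e@B3, f@B1, f@B6}
Applying B7's transfer function to that IN value gives OUT[B7] (row B7 above).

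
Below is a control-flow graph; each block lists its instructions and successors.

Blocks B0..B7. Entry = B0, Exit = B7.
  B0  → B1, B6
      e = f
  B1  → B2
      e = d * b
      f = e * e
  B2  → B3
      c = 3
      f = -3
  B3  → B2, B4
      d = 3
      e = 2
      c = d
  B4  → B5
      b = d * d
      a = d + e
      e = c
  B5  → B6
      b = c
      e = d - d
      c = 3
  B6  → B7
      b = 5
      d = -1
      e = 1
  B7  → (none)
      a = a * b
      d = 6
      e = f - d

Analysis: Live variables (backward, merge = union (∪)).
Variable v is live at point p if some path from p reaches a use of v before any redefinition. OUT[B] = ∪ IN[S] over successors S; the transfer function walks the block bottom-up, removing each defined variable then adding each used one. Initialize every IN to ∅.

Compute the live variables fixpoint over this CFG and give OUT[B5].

Per-block solution:
  B0: | IN={a, b, d, f} | OUT={a, b, d, f}
  B1: | IN={b, d} | OUT={}
  B2: | IN={} | OUT={f}
  B3: | IN={f} | OUT={c, d, e, f}
  B4: | IN={c, d, e, f} | OUT={a, c, d, f}
  B5: | IN={a, c, d, f} | OUT={a, f}
  B6: | IN={a, f} | OUT={a, b, f}
  B7: | IN={a, b, f} | OUT={}

Merge at B5: OUT[B5] = IN[B6] = {a, f}

Answer: {a, f}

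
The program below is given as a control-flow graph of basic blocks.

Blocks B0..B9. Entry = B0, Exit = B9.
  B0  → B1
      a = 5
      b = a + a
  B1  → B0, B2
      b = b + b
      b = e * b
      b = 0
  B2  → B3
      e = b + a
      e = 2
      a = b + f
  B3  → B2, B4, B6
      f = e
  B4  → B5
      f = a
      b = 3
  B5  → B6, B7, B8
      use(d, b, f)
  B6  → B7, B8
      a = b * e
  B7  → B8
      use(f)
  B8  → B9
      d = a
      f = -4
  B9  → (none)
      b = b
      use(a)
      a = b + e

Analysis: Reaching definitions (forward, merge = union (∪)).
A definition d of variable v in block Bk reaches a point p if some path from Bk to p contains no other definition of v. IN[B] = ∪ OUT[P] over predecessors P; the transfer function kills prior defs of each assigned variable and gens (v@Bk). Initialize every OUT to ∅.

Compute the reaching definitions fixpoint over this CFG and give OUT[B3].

Fixpoint table:
  B0:  IN={a@B0, b@B1}  OUT={a@B0, b@B0}
  B1:  IN={a@B0, b@B0}  OUT={a@B0, b@B1}
  B2:  IN={a@B0, a@B2, b@B1, e@B2, f@B3}  OUT={a@B2, b@B1, e@B2, f@B3}
  B3:  IN={a@B2, b@B1, e@B2, f@B3}  OUT={a@B2, b@B1, e@B2, f@B3}
  B4:  IN={a@B2, b@B1, e@B2, f@B3}  OUT={a@B2, b@B4, e@B2, f@B4}
  B5:  IN={a@B2, b@B4, e@B2, f@B4}  OUT={a@B2, b@B4, e@B2, f@B4}
  B6:  IN={a@B2, b@B1, b@B4, e@B2, f@B3, f@B4}  OUT={a@B6, b@B1, b@B4, e@B2, f@B3, f@B4}
  B7:  IN={a@B2, a@B6, b@B1, b@B4, e@B2, f@B3, f@B4}  OUT={a@B2, a@B6, b@B1, b@B4, e@B2, f@B3, f@B4}
  B8:  IN={a@B2, a@B6, b@B1, b@B4, e@B2, f@B3, f@B4}  OUT={a@B2, a@B6, b@B1, b@B4, d@B8, e@B2, f@B8}
  B9:  IN={a@B2, a@B6, b@B1, b@B4, d@B8, e@B2, f@B8}  OUT={a@B9, b@B9, d@B8, e@B2, f@B8}

Merge at B3: IN[B3] = OUT[B2] = {a@B2, b@B1, e@B2, f@B3}
Applying B3's transfer function to that IN value gives OUT[B3] (row B3 above).

Answer: {a@B2, b@B1, e@B2, f@B3}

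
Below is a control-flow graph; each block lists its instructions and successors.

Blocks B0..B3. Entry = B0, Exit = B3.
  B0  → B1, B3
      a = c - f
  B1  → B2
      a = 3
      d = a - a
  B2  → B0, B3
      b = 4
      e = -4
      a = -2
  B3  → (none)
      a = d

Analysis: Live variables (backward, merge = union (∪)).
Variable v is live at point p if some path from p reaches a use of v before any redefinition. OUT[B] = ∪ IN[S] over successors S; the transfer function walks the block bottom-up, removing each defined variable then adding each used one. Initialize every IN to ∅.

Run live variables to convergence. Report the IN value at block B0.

Answer: {c, d, f}

Working:
Converged values:
  B0:   IN={c, d, f}   OUT={c, d, f}
  B1:   IN={c, f}   OUT={c, d, f}
  B2:   IN={c, d, f}   OUT={c, d, f}
  B3:   IN={d}   OUT={}

Merge at B0: OUT[B0] = IN[B1] ⊔ IN[B3] = {c, d, f}
Applying B0's transfer function to that OUT value gives IN[B0] (row B0 above).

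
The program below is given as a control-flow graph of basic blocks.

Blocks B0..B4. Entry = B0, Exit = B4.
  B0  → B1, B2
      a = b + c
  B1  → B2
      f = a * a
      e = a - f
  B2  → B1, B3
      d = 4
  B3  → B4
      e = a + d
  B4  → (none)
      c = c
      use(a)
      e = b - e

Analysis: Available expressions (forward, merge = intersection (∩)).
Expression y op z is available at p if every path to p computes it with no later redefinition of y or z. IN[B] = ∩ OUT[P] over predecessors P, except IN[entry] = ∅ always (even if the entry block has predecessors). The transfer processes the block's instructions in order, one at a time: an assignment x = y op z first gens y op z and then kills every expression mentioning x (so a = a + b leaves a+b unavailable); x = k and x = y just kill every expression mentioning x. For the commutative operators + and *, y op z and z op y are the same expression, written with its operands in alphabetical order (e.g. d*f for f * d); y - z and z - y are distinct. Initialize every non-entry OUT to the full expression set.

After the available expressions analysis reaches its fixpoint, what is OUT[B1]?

Converged values:
  B0: | IN={} | OUT={b+c}
  B1: | IN={b+c} | OUT={a*a, a-f, b+c}
  B2: | IN={b+c} | OUT={b+c}
  B3: | IN={b+c} | OUT={a+d, b+c}
  B4: | IN={a+d, b+c} | OUT={a+d}

Merge at B1: IN[B1] = OUT[B0] ∩ OUT[B2] = {b+c}
Applying B1's transfer function to that IN value gives OUT[B1] (row B1 above).

Answer: {a*a, a-f, b+c}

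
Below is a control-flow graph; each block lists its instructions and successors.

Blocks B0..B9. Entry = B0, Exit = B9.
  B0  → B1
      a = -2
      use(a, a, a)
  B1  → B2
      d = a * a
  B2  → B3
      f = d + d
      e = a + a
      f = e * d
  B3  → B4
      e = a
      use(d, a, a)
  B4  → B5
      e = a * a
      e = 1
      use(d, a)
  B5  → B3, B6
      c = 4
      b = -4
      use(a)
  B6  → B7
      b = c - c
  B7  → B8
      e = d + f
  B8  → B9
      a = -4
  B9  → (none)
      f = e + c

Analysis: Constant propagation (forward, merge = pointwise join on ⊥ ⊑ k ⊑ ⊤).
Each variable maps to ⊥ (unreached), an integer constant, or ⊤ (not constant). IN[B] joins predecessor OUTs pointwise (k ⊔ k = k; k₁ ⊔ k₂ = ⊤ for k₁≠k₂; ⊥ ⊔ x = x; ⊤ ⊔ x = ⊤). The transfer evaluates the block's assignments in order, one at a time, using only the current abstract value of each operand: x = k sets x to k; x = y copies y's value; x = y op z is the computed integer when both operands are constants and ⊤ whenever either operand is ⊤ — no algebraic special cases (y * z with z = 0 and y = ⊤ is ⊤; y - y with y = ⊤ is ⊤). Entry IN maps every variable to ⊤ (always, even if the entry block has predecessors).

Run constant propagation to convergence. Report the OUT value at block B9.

Converged values:
  B0:   IN=(all ⊤)   OUT={a:-2; rest ⊤}
  B1:   IN={a:-2; rest ⊤}   OUT={a:-2, d:4; rest ⊤}
  B2:   IN={a:-2, d:4; rest ⊤}   OUT={a:-2, d:4, e:-4, f:-16; rest ⊤}
  B3:   IN={a:-2, d:4, f:-16; rest ⊤}   OUT={a:-2, d:4, e:-2, f:-16; rest ⊤}
  B4:   IN={a:-2, d:4, e:-2, f:-16; rest ⊤}   OUT={a:-2, d:4, e:1, f:-16; rest ⊤}
  B5:   IN={a:-2, d:4, e:1, f:-16; rest ⊤}   OUT={a:-2, b:-4, c:4, d:4, e:1, f:-16; rest ⊤}
  B6:   IN={a:-2, b:-4, c:4, d:4, e:1, f:-16; rest ⊤}   OUT={a:-2, b:0, c:4, d:4, e:1, f:-16; rest ⊤}
  B7:   IN={a:-2, b:0, c:4, d:4, e:1, f:-16; rest ⊤}   OUT={a:-2, b:0, c:4, d:4, e:-12, f:-16; rest ⊤}
  B8:   IN={a:-2, b:0, c:4, d:4, e:-12, f:-16; rest ⊤}   OUT={a:-4, b:0, c:4, d:4, e:-12, f:-16; rest ⊤}
  B9:   IN={a:-4, b:0, c:4, d:4, e:-12, f:-16; rest ⊤}   OUT={a:-4, b:0, c:4, d:4, e:-12, f:-8; rest ⊤}

Merge at B9: IN[B9] = OUT[B8] = {a: -4, b: 0, c: 4, d: 4, e: -12, f: -16}
Applying B9's transfer function to that IN value gives OUT[B9] (row B9 above).

Answer: {a: -4, b: 0, c: 4, d: 4, e: -12, f: -8}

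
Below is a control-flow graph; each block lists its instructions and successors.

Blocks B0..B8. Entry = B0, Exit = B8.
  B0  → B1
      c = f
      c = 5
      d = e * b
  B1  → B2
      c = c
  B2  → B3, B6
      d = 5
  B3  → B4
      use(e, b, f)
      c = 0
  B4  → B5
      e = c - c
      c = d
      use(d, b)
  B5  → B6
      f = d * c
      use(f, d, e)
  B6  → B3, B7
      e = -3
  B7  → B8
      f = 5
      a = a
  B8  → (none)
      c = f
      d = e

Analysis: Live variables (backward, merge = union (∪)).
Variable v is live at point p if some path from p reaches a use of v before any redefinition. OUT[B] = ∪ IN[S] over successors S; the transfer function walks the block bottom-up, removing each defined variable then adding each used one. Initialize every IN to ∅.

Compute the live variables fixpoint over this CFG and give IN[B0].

Answer: {a, b, e, f}

Trace:
Converged values:
  B0:   IN={a, b, e, f}   OUT={a, b, c, e, f}
  B1:   IN={a, b, c, e, f}   OUT={a, b, e, f}
  B2:   IN={a, b, e, f}   OUT={a, b, d, e, f}
  B3:   IN={a, b, d, e, f}   OUT={a, b, c, d}
  B4:   IN={a, b, c, d}   OUT={a, b, c, d, e}
  B5:   IN={a, b, c, d, e}   OUT={a, b, d, f}
  B6:   IN={a, b, d, f}   OUT={a, b, d, e, f}
  B7:   IN={a, e}   OUT={e, f}
  B8:   IN={e, f}   OUT={}

Merge at B0: OUT[B0] = IN[B1] = {a, b, c, e, f}
Applying B0's transfer function to that OUT value gives IN[B0] (row B0 above).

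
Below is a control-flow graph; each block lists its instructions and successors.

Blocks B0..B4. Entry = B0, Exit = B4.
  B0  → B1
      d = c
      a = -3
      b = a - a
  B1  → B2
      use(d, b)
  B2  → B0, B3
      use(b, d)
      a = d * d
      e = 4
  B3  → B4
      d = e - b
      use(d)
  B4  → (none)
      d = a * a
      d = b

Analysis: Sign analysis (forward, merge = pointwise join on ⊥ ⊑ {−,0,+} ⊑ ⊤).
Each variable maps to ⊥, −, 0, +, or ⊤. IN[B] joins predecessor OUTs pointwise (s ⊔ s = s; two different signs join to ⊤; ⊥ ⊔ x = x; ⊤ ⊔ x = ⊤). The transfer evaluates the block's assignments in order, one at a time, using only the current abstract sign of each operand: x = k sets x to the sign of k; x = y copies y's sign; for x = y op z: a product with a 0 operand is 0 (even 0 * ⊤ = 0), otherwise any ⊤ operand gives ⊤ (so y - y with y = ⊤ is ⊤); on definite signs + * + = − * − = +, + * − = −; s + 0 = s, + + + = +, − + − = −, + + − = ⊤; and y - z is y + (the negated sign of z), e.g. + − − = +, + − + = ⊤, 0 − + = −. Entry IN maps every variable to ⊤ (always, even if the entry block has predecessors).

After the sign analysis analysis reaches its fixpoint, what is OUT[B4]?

Fixpoint table:
  B0: | IN=(all ⊤) | OUT={a:-; rest ⊤}
  B1: | IN={a:-; rest ⊤} | OUT={a:-; rest ⊤}
  B2: | IN={a:-; rest ⊤} | OUT={e:+; rest ⊤}
  B3: | IN={e:+; rest ⊤} | OUT={e:+; rest ⊤}
  B4: | IN={e:+; rest ⊤} | OUT={e:+; rest ⊤}

Merge at B4: IN[B4] = OUT[B3] = {a: ⊤, b: ⊤, c: ⊤, d: ⊤, e: +, f: ⊤}
Applying B4's transfer function to that IN value gives OUT[B4] (row B4 above).

Answer: {a: ⊤, b: ⊤, c: ⊤, d: ⊤, e: +, f: ⊤}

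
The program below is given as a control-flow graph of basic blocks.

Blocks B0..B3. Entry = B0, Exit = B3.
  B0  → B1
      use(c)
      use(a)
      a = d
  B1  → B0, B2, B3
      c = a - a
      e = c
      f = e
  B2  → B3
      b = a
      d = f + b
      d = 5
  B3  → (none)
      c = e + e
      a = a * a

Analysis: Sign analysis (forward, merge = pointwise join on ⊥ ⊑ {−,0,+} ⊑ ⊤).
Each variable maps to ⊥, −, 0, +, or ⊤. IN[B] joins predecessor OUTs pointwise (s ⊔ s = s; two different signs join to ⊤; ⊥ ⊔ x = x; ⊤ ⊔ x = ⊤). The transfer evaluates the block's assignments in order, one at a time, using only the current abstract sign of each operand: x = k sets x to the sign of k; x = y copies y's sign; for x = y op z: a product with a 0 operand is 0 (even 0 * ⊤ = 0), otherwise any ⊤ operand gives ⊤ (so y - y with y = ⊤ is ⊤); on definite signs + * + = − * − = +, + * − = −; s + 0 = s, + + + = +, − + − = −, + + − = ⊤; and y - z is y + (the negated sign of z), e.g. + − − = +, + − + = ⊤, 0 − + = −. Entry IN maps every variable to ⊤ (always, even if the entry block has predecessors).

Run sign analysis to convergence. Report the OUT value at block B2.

Converged values:
  B0:   IN=(all ⊤)   OUT=(all ⊤)
  B1:   IN=(all ⊤)   OUT=(all ⊤)
  B2:   IN=(all ⊤)   OUT={d:+; rest ⊤}
  B3:   IN=(all ⊤)   OUT=(all ⊤)

Merge at B2: IN[B2] = OUT[B1] = {a: ⊤, b: ⊤, c: ⊤, d: ⊤, e: ⊤, f: ⊤}
Applying B2's transfer function to that IN value gives OUT[B2] (row B2 above).

Answer: {a: ⊤, b: ⊤, c: ⊤, d: +, e: ⊤, f: ⊤}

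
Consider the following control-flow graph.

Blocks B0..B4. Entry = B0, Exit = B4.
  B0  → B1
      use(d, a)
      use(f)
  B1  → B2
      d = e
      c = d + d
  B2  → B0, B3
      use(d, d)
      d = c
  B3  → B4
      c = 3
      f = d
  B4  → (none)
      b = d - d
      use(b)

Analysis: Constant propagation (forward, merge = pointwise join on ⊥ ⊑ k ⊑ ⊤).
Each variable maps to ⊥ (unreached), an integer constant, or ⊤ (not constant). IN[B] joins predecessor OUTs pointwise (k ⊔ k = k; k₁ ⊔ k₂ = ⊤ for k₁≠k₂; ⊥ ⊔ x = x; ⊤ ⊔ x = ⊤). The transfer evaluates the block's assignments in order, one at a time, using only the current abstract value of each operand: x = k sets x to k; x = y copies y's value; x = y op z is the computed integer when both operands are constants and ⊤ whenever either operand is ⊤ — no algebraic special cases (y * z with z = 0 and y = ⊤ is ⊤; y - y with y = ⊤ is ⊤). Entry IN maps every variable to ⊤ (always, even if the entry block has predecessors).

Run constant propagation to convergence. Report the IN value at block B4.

Answer: {a: ⊤, b: ⊤, c: 3, d: ⊤, e: ⊤, f: ⊤}

Derivation:
Converged values:
  B0: | IN=(all ⊤) | OUT=(all ⊤)
  B1: | IN=(all ⊤) | OUT=(all ⊤)
  B2: | IN=(all ⊤) | OUT=(all ⊤)
  B3: | IN=(all ⊤) | OUT={c:3; rest ⊤}
  B4: | IN={c:3; rest ⊤} | OUT={c:3; rest ⊤}

Merge at B4: IN[B4] = OUT[B3] = {a: ⊤, b: ⊤, c: 3, d: ⊤, e: ⊤, f: ⊤}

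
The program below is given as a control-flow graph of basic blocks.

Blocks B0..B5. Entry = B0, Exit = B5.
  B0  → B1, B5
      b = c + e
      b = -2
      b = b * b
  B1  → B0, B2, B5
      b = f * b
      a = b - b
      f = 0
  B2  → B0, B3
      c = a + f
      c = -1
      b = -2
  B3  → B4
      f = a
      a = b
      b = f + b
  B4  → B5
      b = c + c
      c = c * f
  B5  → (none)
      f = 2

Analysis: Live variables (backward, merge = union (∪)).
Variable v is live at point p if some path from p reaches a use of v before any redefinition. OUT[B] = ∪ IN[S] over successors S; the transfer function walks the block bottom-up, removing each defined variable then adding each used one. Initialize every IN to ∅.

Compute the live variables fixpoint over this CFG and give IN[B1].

Converged values:
  B0:  IN={c, e, f}  OUT={b, c, e, f}
  B1:  IN={b, c, e, f}  OUT={a, c, e, f}
  B2:  IN={a, e, f}  OUT={a, b, c, e, f}
  B3:  IN={a, b, c}  OUT={c, f}
  B4:  IN={c, f}  OUT={}
  B5:  IN={}  OUT={}

Merge at B1: OUT[B1] = IN[B0] ⊔ IN[B2] ⊔ IN[B5] = {a, c, e, f}
Applying B1's transfer function to that OUT value gives IN[B1] (row B1 above).

Answer: {b, c, e, f}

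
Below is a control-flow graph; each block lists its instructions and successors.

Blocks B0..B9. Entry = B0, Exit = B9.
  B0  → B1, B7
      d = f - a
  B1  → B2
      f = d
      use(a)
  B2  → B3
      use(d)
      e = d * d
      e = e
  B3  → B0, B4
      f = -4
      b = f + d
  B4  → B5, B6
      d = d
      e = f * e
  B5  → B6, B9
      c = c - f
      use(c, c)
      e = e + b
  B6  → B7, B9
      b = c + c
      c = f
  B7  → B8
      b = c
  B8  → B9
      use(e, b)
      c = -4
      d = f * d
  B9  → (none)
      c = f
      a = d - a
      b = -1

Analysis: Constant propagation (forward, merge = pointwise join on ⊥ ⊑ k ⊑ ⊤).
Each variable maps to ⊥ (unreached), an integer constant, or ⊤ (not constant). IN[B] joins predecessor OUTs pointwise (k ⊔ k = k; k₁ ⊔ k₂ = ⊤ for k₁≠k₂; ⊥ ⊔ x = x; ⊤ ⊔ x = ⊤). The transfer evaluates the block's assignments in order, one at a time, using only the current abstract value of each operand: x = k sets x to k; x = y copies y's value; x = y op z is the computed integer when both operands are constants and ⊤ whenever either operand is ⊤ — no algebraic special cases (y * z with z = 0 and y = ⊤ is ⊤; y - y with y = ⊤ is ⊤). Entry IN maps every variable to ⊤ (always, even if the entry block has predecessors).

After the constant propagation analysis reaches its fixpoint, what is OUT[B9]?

Answer: {a: ⊤, b: -1, c: ⊤, d: ⊤, e: ⊤, f: ⊤}

Derivation:
Converged values:
  B0:  IN=(all ⊤)  OUT=(all ⊤)
  B1:  IN=(all ⊤)  OUT=(all ⊤)
  B2:  IN=(all ⊤)  OUT=(all ⊤)
  B3:  IN=(all ⊤)  OUT={f:-4; rest ⊤}
  B4:  IN={f:-4; rest ⊤}  OUT={f:-4; rest ⊤}
  B5:  IN={f:-4; rest ⊤}  OUT={f:-4; rest ⊤}
  B6:  IN={f:-4; rest ⊤}  OUT={c:-4, f:-4; rest ⊤}
  B7:  IN=(all ⊤)  OUT=(all ⊤)
  B8:  IN=(all ⊤)  OUT={c:-4; rest ⊤}
  B9:  IN=(all ⊤)  OUT={b:-1; rest ⊤}

Merge at B9: IN[B9] = OUT[B5] ⊔ OUT[B6] ⊔ OUT[B8] = {a: ⊤, b: ⊤, c: ⊤, d: ⊤, e: ⊤, f: ⊤}
Applying B9's transfer function to that IN value gives OUT[B9] (row B9 above).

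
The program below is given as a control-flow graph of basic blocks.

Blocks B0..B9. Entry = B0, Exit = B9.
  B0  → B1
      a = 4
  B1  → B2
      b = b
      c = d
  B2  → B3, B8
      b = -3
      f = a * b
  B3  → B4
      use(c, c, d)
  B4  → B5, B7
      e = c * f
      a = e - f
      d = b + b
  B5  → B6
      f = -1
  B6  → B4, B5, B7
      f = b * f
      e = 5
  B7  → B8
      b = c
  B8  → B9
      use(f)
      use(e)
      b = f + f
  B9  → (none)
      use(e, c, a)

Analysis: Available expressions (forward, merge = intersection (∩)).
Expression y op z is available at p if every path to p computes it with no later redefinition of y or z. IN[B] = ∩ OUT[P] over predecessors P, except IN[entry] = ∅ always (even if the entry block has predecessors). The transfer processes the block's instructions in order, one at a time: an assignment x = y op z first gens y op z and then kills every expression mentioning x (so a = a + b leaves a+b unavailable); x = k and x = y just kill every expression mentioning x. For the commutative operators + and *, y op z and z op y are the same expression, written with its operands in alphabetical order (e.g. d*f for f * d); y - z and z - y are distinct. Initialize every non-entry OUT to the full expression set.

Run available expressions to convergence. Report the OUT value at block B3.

Answer: {a*b}

Derivation:
Converged values:
  B0:  IN={}  OUT={}
  B1:  IN={}  OUT={}
  B2:  IN={}  OUT={a*b}
  B3:  IN={a*b}  OUT={a*b}
  B4:  IN={}  OUT={b+b, c*f, e-f}
  B5:  IN={b+b}  OUT={b+b}
  B6:  IN={b+b}  OUT={b+b}
  B7:  IN={b+b}  OUT={}
  B8:  IN={}  OUT={f+f}
  B9:  IN={f+f}  OUT={f+f}

Merge at B3: IN[B3] = OUT[B2] = {a*b}
Applying B3's transfer function to that IN value gives OUT[B3] (row B3 above).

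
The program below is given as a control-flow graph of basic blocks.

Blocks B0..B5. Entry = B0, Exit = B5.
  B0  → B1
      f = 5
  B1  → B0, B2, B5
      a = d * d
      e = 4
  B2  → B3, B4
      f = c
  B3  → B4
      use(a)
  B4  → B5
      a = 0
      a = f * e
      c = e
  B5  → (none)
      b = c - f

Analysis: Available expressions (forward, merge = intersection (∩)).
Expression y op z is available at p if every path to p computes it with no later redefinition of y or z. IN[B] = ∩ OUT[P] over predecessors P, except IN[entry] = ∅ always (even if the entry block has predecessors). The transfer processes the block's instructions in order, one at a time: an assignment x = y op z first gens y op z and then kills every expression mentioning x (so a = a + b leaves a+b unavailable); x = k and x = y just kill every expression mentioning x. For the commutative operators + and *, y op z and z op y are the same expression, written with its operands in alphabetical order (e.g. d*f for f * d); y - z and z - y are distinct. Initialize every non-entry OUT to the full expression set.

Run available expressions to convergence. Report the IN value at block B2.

Answer: {d*d}

Derivation:
Fixpoint table:
  B0: | IN={} | OUT={}
  B1: | IN={} | OUT={d*d}
  B2: | IN={d*d} | OUT={d*d}
  B3: | IN={d*d} | OUT={d*d}
  B4: | IN={d*d} | OUT={d*d, e*f}
  B5: | IN={d*d} | OUT={c-f, d*d}

Merge at B2: IN[B2] = OUT[B1] = {d*d}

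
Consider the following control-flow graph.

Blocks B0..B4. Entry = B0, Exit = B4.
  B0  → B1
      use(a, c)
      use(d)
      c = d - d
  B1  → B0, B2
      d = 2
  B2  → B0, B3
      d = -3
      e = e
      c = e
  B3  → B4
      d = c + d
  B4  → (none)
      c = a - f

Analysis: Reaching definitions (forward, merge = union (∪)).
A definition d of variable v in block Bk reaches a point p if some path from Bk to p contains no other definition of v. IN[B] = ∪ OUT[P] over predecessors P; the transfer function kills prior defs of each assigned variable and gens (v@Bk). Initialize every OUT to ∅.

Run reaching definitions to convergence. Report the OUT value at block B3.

Answer: {c@B2, d@B3, e@B2}

Working:
Fixpoint table:
  B0: | IN={c@B0, c@B2, d@B1, d@B2, e@B2} | OUT={c@B0, d@B1, d@B2, e@B2}
  B1: | IN={c@B0, d@B1, d@B2, e@B2} | OUT={c@B0, d@B1, e@B2}
  B2: | IN={c@B0, d@B1, e@B2} | OUT={c@B2, d@B2, e@B2}
  B3: | IN={c@B2, d@B2, e@B2} | OUT={c@B2, d@B3, e@B2}
  B4: | IN={c@B2, d@B3, e@B2} | OUT={c@B4, d@B3, e@B2}

Merge at B3: IN[B3] = OUT[B2] = {c@B2, d@B2, e@B2}
Applying B3's transfer function to that IN value gives OUT[B3] (row B3 above).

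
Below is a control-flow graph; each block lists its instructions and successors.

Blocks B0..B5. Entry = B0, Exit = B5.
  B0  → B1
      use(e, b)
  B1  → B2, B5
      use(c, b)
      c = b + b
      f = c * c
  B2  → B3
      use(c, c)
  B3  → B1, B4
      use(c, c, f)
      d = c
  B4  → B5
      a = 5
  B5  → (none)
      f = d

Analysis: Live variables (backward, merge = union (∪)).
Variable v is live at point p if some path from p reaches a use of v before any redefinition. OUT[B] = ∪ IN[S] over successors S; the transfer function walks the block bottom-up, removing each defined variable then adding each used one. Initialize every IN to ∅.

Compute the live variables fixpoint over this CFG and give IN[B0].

Fixpoint table:
  B0: | IN={b, c, d, e} | OUT={b, c, d}
  B1: | IN={b, c, d} | OUT={b, c, d, f}
  B2: | IN={b, c, f} | OUT={b, c, f}
  B3: | IN={b, c, f} | OUT={b, c, d}
  B4: | IN={d} | OUT={d}
  B5: | IN={d} | OUT={}

Merge at B0: OUT[B0] = IN[B1] = {b, c, d}
Applying B0's transfer function to that OUT value gives IN[B0] (row B0 above).

Answer: {b, c, d, e}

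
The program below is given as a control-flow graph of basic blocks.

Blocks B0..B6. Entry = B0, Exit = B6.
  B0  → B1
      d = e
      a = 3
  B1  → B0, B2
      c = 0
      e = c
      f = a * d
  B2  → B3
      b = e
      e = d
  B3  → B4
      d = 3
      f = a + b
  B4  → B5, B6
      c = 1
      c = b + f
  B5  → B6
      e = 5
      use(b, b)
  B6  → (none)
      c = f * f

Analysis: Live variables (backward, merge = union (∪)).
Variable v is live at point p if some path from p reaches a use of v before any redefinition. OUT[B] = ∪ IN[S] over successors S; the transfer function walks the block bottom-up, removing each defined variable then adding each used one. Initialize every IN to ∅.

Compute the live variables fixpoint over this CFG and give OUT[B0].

Fixpoint table:
  B0:   IN={e}   OUT={a, d}
  B1:   IN={a, d}   OUT={a, d, e}
  B2:   IN={a, d, e}   OUT={a, b}
  B3:   IN={a, b}   OUT={b, f}
  B4:   IN={b, f}   OUT={b, f}
  B5:   IN={b, f}   OUT={f}
  B6:   IN={f}   OUT={}

Merge at B0: OUT[B0] = IN[B1] = {a, d}

Answer: {a, d}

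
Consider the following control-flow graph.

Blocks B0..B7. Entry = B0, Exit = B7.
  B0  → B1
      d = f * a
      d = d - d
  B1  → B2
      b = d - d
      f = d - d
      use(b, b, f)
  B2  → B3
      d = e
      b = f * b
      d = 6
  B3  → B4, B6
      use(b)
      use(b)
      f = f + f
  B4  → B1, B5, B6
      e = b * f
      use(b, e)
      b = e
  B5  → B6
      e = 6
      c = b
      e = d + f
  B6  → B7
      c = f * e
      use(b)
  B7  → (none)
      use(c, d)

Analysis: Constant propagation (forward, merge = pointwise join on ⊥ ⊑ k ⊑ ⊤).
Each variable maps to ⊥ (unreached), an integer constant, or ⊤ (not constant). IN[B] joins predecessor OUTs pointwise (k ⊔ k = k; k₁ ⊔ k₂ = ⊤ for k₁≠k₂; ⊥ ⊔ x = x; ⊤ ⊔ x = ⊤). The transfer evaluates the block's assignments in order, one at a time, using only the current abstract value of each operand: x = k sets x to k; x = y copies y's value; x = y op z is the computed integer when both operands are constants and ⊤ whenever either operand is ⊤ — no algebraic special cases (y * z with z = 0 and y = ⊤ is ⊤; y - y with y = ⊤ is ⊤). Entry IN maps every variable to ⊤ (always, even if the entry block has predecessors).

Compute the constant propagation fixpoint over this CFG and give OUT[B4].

Fixpoint table:
  B0:  IN=(all ⊤)  OUT=(all ⊤)
  B1:  IN=(all ⊤)  OUT=(all ⊤)
  B2:  IN=(all ⊤)  OUT={d:6; rest ⊤}
  B3:  IN={d:6; rest ⊤}  OUT={d:6; rest ⊤}
  B4:  IN={d:6; rest ⊤}  OUT={d:6; rest ⊤}
  B5:  IN={d:6; rest ⊤}  OUT={d:6; rest ⊤}
  B6:  IN={d:6; rest ⊤}  OUT={d:6; rest ⊤}
  B7:  IN={d:6; rest ⊤}  OUT={d:6; rest ⊤}

Merge at B4: IN[B4] = OUT[B3] = {a: ⊤, b: ⊤, c: ⊤, d: 6, e: ⊤, f: ⊤}
Applying B4's transfer function to that IN value gives OUT[B4] (row B4 above).

Answer: {a: ⊤, b: ⊤, c: ⊤, d: 6, e: ⊤, f: ⊤}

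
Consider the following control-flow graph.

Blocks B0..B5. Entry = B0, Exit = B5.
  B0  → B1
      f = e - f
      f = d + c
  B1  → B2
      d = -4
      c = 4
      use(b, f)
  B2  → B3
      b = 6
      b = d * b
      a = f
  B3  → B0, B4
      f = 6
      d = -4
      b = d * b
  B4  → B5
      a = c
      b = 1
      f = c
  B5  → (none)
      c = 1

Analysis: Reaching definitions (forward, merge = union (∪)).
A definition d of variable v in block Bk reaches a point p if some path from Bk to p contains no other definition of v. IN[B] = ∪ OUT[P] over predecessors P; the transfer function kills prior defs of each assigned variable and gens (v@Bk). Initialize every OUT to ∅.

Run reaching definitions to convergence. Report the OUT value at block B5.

Per-block solution:
  B0:   IN={a@B2, b@B3, c@B1, d@B3, f@B3}   OUT={a@B2, b@B3, c@B1, d@B3, f@B0}
  B1:   IN={a@B2, b@B3, c@B1, d@B3, f@B0}   OUT={a@B2, b@B3, c@B1, d@B1, f@B0}
  B2:   IN={a@B2, b@B3, c@B1, d@B1, f@B0}   OUT={a@B2, b@B2, c@B1, d@B1, f@B0}
  B3:   IN={a@B2, b@B2, c@B1, d@B1, f@B0}   OUT={a@B2, b@B3, c@B1, d@B3, f@B3}
  B4:   IN={a@B2, b@B3, c@B1, d@B3, f@B3}   OUT={a@B4, b@B4, c@B1, d@B3, f@B4}
  B5:   IN={a@B4, b@B4, c@B1, d@B3, f@B4}   OUT={a@B4, b@B4, c@B5, d@B3, f@B4}

Merge at B5: IN[B5] = OUT[B4] = {a@B4, b@B4, c@B1, d@B3, f@B4}
Applying B5's transfer function to that IN value gives OUT[B5] (row B5 above).

Answer: {a@B4, b@B4, c@B5, d@B3, f@B4}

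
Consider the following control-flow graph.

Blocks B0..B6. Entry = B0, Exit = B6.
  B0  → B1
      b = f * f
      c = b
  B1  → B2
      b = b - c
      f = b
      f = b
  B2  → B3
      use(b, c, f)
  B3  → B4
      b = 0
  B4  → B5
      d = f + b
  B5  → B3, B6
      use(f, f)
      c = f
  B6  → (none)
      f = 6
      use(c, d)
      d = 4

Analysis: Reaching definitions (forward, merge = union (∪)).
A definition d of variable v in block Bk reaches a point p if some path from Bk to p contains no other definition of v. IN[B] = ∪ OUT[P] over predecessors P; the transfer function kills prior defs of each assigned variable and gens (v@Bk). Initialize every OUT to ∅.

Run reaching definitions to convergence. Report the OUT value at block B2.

Answer: {b@B1, c@B0, f@B1}

Derivation:
Per-block solution:
  B0:   IN={}   OUT={b@B0, c@B0}
  B1:   IN={b@B0, c@B0}   OUT={b@B1, c@B0, f@B1}
  B2:   IN={b@B1, c@B0, f@B1}   OUT={b@B1, c@B0, f@B1}
  B3:   IN={b@B1, b@B3, c@B0, c@B5, d@B4, f@B1}   OUT={b@B3, c@B0, c@B5, d@B4, f@B1}
  B4:   IN={b@B3, c@B0, c@B5, d@B4, f@B1}   OUT={b@B3, c@B0, c@B5, d@B4, f@B1}
  B5:   IN={b@B3, c@B0, c@B5, d@B4, f@B1}   OUT={b@B3, c@B5, d@B4, f@B1}
  B6:   IN={b@B3, c@B5, d@B4, f@B1}   OUT={b@B3, c@B5, d@B6, f@B6}

Merge at B2: IN[B2] = OUT[B1] = {b@B1, c@B0, f@B1}
Applying B2's transfer function to that IN value gives OUT[B2] (row B2 above).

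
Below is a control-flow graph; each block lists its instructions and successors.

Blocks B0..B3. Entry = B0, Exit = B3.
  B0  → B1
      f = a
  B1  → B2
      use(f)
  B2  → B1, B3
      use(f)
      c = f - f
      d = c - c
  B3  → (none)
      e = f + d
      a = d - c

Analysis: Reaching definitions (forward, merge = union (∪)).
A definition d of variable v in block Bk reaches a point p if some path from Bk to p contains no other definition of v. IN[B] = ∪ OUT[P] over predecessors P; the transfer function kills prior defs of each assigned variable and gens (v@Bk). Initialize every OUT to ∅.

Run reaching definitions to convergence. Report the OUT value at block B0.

Per-block solution:
  B0:   IN={}   OUT={f@B0}
  B1:   IN={c@B2, d@B2, f@B0}   OUT={c@B2, d@B2, f@B0}
  B2:   IN={c@B2, d@B2, f@B0}   OUT={c@B2, d@B2, f@B0}
  B3:   IN={c@B2, d@B2, f@B0}   OUT={a@B3, c@B2, d@B2, e@B3, f@B0}

B0 is the boundary node: IN[B0] = {}
Applying B0's transfer function to that IN value gives OUT[B0] (row B0 above).

Answer: {f@B0}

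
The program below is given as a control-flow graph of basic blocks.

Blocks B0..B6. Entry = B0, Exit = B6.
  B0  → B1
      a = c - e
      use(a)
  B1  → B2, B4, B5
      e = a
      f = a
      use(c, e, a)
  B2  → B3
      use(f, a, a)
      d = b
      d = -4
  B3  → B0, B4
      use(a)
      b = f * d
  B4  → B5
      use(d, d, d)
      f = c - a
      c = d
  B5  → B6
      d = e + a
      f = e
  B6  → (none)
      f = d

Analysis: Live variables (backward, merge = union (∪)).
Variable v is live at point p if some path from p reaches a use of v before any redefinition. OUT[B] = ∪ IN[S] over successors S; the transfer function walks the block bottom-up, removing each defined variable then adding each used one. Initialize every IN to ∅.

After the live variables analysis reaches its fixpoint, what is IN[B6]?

Fixpoint table:
  B0:   IN={b, c, d, e}   OUT={a, b, c, d}
  B1:   IN={a, b, c, d}   OUT={a, b, c, d, e, f}
  B2:   IN={a, b, c, e, f}   OUT={a, c, d, e, f}
  B3:   IN={a, c, d, e, f}   OUT={a, b, c, d, e}
  B4:   IN={a, c, d, e}   OUT={a, e}
  B5:   IN={a, e}   OUT={d}
  B6:   IN={d}   OUT={}

B6 is the boundary node: OUT[B6] = {}
Applying B6's transfer function to that OUT value gives IN[B6] (row B6 above).

Answer: {d}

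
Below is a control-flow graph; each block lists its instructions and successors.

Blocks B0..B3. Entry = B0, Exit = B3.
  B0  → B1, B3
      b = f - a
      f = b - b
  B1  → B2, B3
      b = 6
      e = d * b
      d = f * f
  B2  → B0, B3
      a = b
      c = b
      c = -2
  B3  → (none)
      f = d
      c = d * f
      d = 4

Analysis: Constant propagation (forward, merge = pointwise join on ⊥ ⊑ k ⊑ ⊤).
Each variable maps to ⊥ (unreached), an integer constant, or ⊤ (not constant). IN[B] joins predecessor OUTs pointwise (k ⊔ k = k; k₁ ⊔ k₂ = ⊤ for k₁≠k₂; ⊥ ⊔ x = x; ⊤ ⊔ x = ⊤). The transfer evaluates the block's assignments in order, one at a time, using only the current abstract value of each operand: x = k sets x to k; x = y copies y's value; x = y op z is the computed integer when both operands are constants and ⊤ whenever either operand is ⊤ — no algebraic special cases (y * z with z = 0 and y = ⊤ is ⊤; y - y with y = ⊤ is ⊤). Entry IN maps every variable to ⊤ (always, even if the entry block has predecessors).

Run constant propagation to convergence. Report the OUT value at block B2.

Per-block solution:
  B0:   IN=(all ⊤)   OUT=(all ⊤)
  B1:   IN=(all ⊤)   OUT={b:6; rest ⊤}
  B2:   IN={b:6; rest ⊤}   OUT={a:6, b:6, c:-2; rest ⊤}
  B3:   IN=(all ⊤)   OUT={d:4; rest ⊤}

Merge at B2: IN[B2] = OUT[B1] = {a: ⊤, b: 6, c: ⊤, d: ⊤, e: ⊤, f: ⊤}
Applying B2's transfer function to that IN value gives OUT[B2] (row B2 above).

Answer: {a: 6, b: 6, c: -2, d: ⊤, e: ⊤, f: ⊤}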